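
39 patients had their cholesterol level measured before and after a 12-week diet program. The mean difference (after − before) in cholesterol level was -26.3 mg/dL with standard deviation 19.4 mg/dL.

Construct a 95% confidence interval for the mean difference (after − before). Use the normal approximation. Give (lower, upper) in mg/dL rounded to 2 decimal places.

(-32.39, -20.21)

This is a matched-pairs design, so SE = s_d/√n = 19.4/√39 = 3.1065.
Margin = 1.960 × 3.1065 = 6.0887; the interval is -26.3 ± 6.0887 = (-32.39, -20.21).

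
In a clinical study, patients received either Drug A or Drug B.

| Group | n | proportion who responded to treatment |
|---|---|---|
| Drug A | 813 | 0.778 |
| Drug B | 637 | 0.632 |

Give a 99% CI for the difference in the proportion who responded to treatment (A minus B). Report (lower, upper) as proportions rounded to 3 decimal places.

The two standard errors are √(0.7780×0.2220/813) = 0.01458 and √(0.6320×0.3680/637) = 0.01911.
Because the samples are independent, SE_diff = √(0.01458² + 0.01911²) = 0.02404.
Using z* = 2.576 for 99%, ME = 2.576 × 0.02404 = 0.06193.
p̂₁ − p̂₂ = 0.1460; interval 0.1460 ± 0.06193 gives (0.084, 0.208).

(0.084, 0.208)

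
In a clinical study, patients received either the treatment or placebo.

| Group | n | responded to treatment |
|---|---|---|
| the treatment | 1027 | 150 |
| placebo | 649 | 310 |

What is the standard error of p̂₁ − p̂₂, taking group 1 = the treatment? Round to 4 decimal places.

0.0225

First, p̂₁ = 150/1027 = 0.1461; p̂₂ = 310/649 = 0.4777.
The two standard errors are √(0.1461×0.8539/1027) = 0.01102 and √(0.4777×0.5223/649) = 0.01961.
Because the samples are independent, SE_diff = √(0.01102² + 0.01961²) = 0.02249.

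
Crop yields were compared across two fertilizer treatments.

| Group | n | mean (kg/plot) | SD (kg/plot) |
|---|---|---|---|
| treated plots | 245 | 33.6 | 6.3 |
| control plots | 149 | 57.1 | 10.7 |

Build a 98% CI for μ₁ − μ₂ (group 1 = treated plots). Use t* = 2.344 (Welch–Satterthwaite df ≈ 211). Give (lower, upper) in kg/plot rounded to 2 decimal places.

(-25.76, -21.24)

Standard errors of each mean: 6.3/√245 = 0.4025 and 10.7/√149 = 0.8766.
SE(x̄₁ − x̄₂) = √(0.4025² + 0.8766²) = 0.9646 for independent samples with unequal variances.
With t* = 2.344, the margin is 2.344 × 0.9646 = 2.2610.
x̄₁ − x̄₂ = 33.6 − 57.1 = -23.5000; the interval is -23.5000 ± 2.2610 = (-25.76, -21.24).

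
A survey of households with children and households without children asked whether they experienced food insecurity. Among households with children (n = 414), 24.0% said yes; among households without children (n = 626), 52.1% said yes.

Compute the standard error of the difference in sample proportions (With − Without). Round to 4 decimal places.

SE₁ = √(p̂₁(1−p̂₁)/n₁) = √(0.2400·0.7600/414) = 0.02099; SE₂ = √(0.5210·0.4790/626) = 0.01997.
Independent samples: SE of the difference = √(SE₁² + SE₂²) = √(0.0004405801 + 0.0003988009) = 0.02897.

0.0290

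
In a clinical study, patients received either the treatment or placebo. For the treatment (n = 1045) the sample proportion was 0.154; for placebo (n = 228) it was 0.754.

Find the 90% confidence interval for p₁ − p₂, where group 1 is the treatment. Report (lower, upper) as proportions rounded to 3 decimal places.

(-0.650, -0.550)

The two standard errors are √(0.1540×0.8460/1045) = 0.01117 and √(0.7540×0.2460/228) = 0.02852.
Because the samples are independent, SE_diff = √(0.01117² + 0.02852²) = 0.03063.
Using z* = 1.645 for 90%, ME = 1.645 × 0.03063 = 0.05039.
p̂₁ − p̂₂ = -0.6000; interval -0.6000 ± 0.05039 gives (-0.650, -0.550).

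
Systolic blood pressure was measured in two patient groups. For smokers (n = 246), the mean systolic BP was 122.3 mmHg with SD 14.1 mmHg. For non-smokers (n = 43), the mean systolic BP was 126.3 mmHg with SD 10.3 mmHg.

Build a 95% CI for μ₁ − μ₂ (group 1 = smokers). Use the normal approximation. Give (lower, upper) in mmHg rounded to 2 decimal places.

(-7.55, -0.45)

Standard errors of each mean: 14.1/√246 = 0.8990 and 10.3/√43 = 1.5707.
SE(x̄₁ − x̄₂) = √(0.8990² + 1.5707²) = 1.8098 for independent samples with unequal variances.
With z* = 1.960, the margin is 1.960 × 1.8098 = 3.5472.
x̄₁ − x̄₂ = 122.3 − 126.3 = -4.0000; the interval is -4.0000 ± 3.5472 = (-7.55, -0.45).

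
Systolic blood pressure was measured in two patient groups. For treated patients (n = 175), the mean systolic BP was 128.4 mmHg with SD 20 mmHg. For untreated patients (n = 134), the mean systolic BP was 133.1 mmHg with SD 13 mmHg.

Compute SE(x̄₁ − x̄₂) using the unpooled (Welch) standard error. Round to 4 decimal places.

Standard errors of each mean: 20/√175 = 1.5119 and 13/√134 = 1.1230.
SE(x̄₁ − x̄₂) = √(1.5119² + 1.1230²) = 1.8833 for independent samples with unequal variances.

1.8833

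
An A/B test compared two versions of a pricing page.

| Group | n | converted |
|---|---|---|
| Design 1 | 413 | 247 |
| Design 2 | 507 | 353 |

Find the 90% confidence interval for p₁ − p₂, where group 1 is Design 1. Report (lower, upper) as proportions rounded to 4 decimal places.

Sample proportions: 247/413 = 0.5981, 353/507 = 0.6963.
Each SE is √(p̂(1−p̂)/n): √(0.5981·0.4019/413) = 0.02413 and √(0.6963·0.3037/507) = 0.02042.
SE(p̂₁ − p̂₂) = √(SE₁² + SE₂²) = √(0.0005822569 + 0.0004169764) = 0.03161, since the two samples are independent.
At 90% confidence z* = 1.645; margin = 1.645 × 0.03161 = 0.05200.
The difference is 0.5981 − 0.6963 = -0.0982, so the interval is -0.0982 ± 0.05200 = (-0.1502, -0.0462).

(-0.1502, -0.0462)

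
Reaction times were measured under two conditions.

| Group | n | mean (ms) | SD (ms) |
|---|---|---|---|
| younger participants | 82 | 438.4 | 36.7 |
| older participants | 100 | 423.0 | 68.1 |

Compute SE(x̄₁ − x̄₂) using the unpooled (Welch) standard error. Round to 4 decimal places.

Per-group SEs: s₁/√n₁ = 36.7/√82 = 4.0528, s₂/√n₂ = 68.1/√100 = 6.8100.
Unpooled SE of the difference: √(16.42518784 + 46.3761) = 7.9247.

7.9247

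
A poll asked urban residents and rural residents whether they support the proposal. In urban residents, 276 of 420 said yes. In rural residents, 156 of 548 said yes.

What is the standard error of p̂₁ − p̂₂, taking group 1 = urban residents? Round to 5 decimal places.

p̂₁ = 276/420 = 0.6571 and p̂₂ = 156/548 = 0.2847.
SE₁ = √(p̂₁(1−p̂₁)/n₁) = √(0.6571·0.3429/420) = 0.02316; SE₂ = √(0.2847·0.7153/548) = 0.01928.
Independent samples: SE of the difference = √(SE₁² + SE₂²) = √(0.0005363856 + 0.0003717184) = 0.03013.

0.03013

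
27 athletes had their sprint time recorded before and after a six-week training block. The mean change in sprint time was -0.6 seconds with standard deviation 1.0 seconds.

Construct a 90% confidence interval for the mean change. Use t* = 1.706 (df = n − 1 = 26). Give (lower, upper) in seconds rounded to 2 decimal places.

(-0.93, -0.27)

This is a matched-pairs design, so SE = s_d/√n = 1.0/√27 = 0.1925.
Margin = 1.706 × 0.1925 = 0.3284; the interval is -0.6 ± 0.3284 = (-0.93, -0.27).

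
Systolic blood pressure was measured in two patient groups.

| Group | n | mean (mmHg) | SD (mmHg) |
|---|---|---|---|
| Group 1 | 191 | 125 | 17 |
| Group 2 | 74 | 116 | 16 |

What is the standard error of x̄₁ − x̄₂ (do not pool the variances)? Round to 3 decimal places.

SE₁ = s₁/√n₁ = 17/√191 = 1.2301; SE₂ = 16/√74 = 1.8600.
Independent samples, unequal variances: SE_diff = √(SE₁² + SE₂²) = √(1.51314601 + 3.4596) = 2.2300.

2.230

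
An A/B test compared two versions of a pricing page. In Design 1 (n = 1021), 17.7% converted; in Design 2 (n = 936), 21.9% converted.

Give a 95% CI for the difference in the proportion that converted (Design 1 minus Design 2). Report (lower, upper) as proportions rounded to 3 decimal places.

(-0.077, -0.007)

SE₁ = √(p̂₁(1−p̂₁)/n₁) = √(0.1770·0.8230/1021) = 0.01194; SE₂ = √(0.2190·0.7810/936) = 0.01352.
Independent samples: SE of the difference = √(SE₁² + SE₂²) = √(0.0001425636 + 0.0001827904) = 0.01804.
z* for 95% confidence is 1.960, so the margin of error is 1.960 × 0.01804 = 0.03536.
Point estimate p̂₁ − p̂₂ = 0.1770 − 0.2190 = -0.0420.
-0.0420 ± 0.03536 → (-0.077, -0.007).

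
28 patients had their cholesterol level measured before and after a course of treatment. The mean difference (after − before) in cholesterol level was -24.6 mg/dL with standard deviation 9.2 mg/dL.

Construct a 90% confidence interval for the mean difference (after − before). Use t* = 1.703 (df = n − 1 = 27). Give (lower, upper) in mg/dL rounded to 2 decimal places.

(-27.56, -21.64)

This is a matched-pairs design, so SE = s_d/√n = 9.2/√28 = 1.7386.
Margin = 1.703 × 1.7386 = 2.9608; the interval is -24.6 ± 2.9608 = (-27.56, -21.64).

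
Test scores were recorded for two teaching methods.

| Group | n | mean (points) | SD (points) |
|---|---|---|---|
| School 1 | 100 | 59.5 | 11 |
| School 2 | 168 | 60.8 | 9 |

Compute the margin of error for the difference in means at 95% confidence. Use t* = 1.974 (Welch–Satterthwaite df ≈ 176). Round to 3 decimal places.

SE₁ = s₁/√n₁ = 11/√100 = 1.1000; SE₂ = 9/√168 = 0.6944.
Independent samples, unequal variances: SE_diff = √(SE₁² + SE₂²) = √(1.21 + 0.48219136) = 1.3008.
t* = 1.974, so margin of error = 1.974 × 1.3008 = 2.5678.

2.568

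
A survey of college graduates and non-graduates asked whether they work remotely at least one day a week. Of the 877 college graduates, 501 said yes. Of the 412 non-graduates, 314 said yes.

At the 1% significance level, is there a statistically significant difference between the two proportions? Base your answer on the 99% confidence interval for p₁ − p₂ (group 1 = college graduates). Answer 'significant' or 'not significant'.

significant

First, p̂₁ = 501/877 = 0.5713; p̂₂ = 314/412 = 0.7621.
The two standard errors are √(0.5713×0.4287/877) = 0.01671 and √(0.7621×0.2379/412) = 0.02098.
Because the samples are independent, SE_diff = √(0.01671² + 0.02098²) = 0.02682.
Using z* = 2.576 for 99%, ME = 2.576 × 0.02682 = 0.06909.
p̂₁ − p̂₂ = -0.1908; interval -0.1908 ± 0.06909 gives (-0.25989, -0.12171).
The interval (-0.25989, -0.12171) does not contain 0, so the difference is significant.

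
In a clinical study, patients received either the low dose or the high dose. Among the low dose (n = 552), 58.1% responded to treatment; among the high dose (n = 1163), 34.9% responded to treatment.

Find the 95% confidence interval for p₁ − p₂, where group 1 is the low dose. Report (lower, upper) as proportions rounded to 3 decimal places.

The two standard errors are √(0.5810×0.4190/552) = 0.02100 and √(0.3490×0.6510/1163) = 0.01398.
Because the samples are independent, SE_diff = √(0.02100² + 0.01398²) = 0.02523.
Using z* = 1.960 for 95%, ME = 1.960 × 0.02523 = 0.04945.
p̂₁ − p̂₂ = 0.2320; interval 0.2320 ± 0.04945 gives (0.183, 0.281).

(0.183, 0.281)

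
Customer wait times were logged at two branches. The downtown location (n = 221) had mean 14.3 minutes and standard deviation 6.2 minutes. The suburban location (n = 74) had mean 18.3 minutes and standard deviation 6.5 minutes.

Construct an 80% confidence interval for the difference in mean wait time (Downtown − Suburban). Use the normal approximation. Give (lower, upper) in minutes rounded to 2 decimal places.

Standard errors of each mean: 6.2/√221 = 0.4171 and 6.5/√74 = 0.7556.
SE(x̄₁ − x̄₂) = √(0.4171² + 0.7556²) = 0.8631 for independent samples with unequal variances.
With z* = 1.282, the margin is 1.282 × 0.8631 = 1.1065.
x̄₁ − x̄₂ = 14.3 − 18.3 = -4.0000; the interval is -4.0000 ± 1.1065 = (-5.11, -2.89).

(-5.11, -2.89)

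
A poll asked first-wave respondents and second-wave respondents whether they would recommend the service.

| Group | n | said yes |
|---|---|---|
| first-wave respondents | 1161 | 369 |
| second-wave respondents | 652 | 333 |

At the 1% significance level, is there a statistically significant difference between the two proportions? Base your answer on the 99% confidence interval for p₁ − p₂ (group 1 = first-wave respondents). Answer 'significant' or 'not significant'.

significant

p̂₁ = 369/1161 = 0.3178 and p̂₂ = 333/652 = 0.5107.
SE₁ = √(p̂₁(1−p̂₁)/n₁) = √(0.3178·0.6822/1161) = 0.01367; SE₂ = √(0.5107·0.4893/652) = 0.01958.
Independent samples: SE of the difference = √(SE₁² + SE₂²) = √(0.0001868689 + 0.0003833764) = 0.02388.
z* for 99% confidence is 2.576, so the margin of error is 2.576 × 0.02388 = 0.06151.
Point estimate p̂₁ − p̂₂ = 0.3178 − 0.5107 = -0.1929.
-0.1929 ± 0.06151 → (-0.25441, -0.13139).
The interval (-0.25441, -0.13139) does not contain 0, so the difference is significant.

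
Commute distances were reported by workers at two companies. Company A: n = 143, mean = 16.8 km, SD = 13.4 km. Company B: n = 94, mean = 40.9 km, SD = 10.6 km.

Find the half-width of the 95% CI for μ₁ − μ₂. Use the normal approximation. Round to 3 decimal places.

Per-group SEs: s₁/√n₁ = 13.4/√143 = 1.1206, s₂/√n₂ = 10.6/√94 = 1.0933.
Unpooled SE of the difference: √(1.25574436 + 1.19530489) = 1.5656.
Margin of error = z* · SE = 1.960 × 1.5656 = 3.0686.

3.069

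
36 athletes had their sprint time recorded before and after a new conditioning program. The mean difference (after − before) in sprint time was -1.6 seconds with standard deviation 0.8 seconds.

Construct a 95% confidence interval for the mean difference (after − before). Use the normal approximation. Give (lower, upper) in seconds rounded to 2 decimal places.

Paired design: SE = s_d/√n = 0.8/√36 = 0.1333.
z* = 1.960; margin of error = 1.960 × 0.1333 = 0.2613.
-1.6 ± 0.2613 → (-1.86, -1.34).

(-1.86, -1.34)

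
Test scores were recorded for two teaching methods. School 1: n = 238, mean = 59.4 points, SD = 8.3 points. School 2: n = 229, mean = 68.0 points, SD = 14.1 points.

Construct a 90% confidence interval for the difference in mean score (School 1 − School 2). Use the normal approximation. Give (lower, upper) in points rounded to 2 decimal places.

Per-group SEs: s₁/√n₁ = 8.3/√238 = 0.5380, s₂/√n₂ = 14.1/√229 = 0.9318.
Unpooled SE of the difference: √(0.289444 + 0.86825124) = 1.0760.
Margin of error = z* · SE = 1.645 × 1.0760 = 1.7700.
x̄₁ − x̄₂ = 59.4 − 68.0 = -8.6000.
CI: -8.6000 ± 1.7700 = (-10.37, -6.83).

(-10.37, -6.83)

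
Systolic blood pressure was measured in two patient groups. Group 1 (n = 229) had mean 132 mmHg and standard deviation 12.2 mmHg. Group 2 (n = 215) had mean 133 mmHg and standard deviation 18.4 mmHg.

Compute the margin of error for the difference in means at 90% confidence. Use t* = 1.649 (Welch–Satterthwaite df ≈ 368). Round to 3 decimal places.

Per-group SEs: s₁/√n₁ = 12.2/√229 = 0.8062, s₂/√n₂ = 18.4/√215 = 1.2549.
Unpooled SE of the difference: √(0.64995844 + 1.57477401) = 1.4916.
Margin of error = t* · SE = 1.649 × 1.4916 = 2.4596.

2.460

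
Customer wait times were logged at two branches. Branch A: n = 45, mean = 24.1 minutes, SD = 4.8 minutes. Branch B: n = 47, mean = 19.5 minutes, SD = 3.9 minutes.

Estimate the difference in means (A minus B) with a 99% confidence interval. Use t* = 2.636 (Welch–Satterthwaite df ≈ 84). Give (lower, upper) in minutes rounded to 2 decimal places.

SE₁ = s₁/√n₁ = 4.8/√45 = 0.7155; SE₂ = 3.9/√47 = 0.5689.
Independent samples, unequal variances: SE_diff = √(SE₁² + SE₂²) = √(0.51194025 + 0.32364721) = 0.9141.
t* = 2.636, so margin of error = 2.636 × 0.9141 = 2.4096.
Difference in means = 24.1 − 19.5 = 4.6000.
4.6000 ± 2.4096 → (2.19, 7.01).

(2.19, 7.01)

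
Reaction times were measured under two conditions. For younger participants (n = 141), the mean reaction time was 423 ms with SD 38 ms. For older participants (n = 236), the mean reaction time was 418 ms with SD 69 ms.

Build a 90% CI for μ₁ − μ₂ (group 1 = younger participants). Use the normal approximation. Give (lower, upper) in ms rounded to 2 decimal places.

Per-group SEs: s₁/√n₁ = 38/√141 = 3.2002, s₂/√n₂ = 69/√236 = 4.4915.
Unpooled SE of the difference: √(10.24128004 + 20.17357225) = 5.5150.
Margin of error = z* · SE = 1.645 × 5.5150 = 9.0722.
x̄₁ − x̄₂ = 423 − 418 = 5.0000.
CI: 5.0000 ± 9.0722 = (-4.07, 14.07).

(-4.07, 14.07)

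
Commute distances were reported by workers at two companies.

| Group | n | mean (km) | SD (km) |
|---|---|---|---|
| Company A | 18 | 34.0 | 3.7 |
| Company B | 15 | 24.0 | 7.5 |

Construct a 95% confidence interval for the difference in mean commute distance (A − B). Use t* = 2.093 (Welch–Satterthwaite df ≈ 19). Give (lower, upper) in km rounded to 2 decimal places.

Per-group SEs: s₁/√n₁ = 3.7/√18 = 0.8721, s₂/√n₂ = 7.5/√15 = 1.9365.
Unpooled SE of the difference: √(0.76055841 + 3.75003225) = 2.1238.
Margin of error = t* · SE = 2.093 × 2.1238 = 4.4451.
x̄₁ − x̄₂ = 34.0 − 24.0 = 10.0000.
CI: 10.0000 ± 4.4451 = (5.55, 14.45).

(5.55, 14.45)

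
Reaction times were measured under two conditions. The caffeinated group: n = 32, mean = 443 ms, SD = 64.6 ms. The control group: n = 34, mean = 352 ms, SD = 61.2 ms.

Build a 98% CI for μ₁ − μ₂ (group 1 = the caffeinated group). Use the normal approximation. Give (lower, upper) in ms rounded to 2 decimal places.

SE₁ = s₁/√n₁ = 64.6/√32 = 11.4198; SE₂ = 61.2/√34 = 10.4957.
Independent samples, unequal variances: SE_diff = √(SE₁² + SE₂²) = √(130.41183204 + 110.15971849) = 15.5104.
z* = 2.326, so margin of error = 2.326 × 15.5104 = 36.0772.
Difference in means = 443 − 352 = 91.0000.
91.0000 ± 36.0772 → (54.92, 127.08).

(54.92, 127.08)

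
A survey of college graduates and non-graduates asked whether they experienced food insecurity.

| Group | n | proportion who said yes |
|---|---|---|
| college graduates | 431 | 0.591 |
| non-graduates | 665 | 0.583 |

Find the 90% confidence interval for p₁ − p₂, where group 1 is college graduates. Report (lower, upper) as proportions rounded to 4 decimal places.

The two standard errors are √(0.5910×0.4090/431) = 0.02368 and √(0.5830×0.4170/665) = 0.01912.
Because the samples are independent, SE_diff = √(0.02368² + 0.01912²) = 0.03044.
Using z* = 1.645 for 90%, ME = 1.645 × 0.03044 = 0.05007.
p̂₁ − p̂₂ = 0.0080; interval 0.0080 ± 0.05007 gives (-0.0421, 0.0581).

(-0.0421, 0.0581)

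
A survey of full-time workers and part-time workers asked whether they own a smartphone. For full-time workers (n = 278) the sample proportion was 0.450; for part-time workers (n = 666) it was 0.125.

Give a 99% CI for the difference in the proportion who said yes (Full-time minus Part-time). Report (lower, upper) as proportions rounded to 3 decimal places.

Each SE is √(p̂(1−p̂)/n): √(0.4500·0.5500/278) = 0.02984 and √(0.1250·0.8750/666) = 0.01282.
SE(p̂₁ − p̂₂) = √(SE₁² + SE₂²) = √(0.0008904256 + 0.0001643524) = 0.03248, since the two samples are independent.
At 99% confidence z* = 2.576; margin = 2.576 × 0.03248 = 0.08367.
The difference is 0.4500 − 0.1250 = 0.3250, so the interval is 0.3250 ± 0.08367 = (0.241, 0.409).

(0.241, 0.409)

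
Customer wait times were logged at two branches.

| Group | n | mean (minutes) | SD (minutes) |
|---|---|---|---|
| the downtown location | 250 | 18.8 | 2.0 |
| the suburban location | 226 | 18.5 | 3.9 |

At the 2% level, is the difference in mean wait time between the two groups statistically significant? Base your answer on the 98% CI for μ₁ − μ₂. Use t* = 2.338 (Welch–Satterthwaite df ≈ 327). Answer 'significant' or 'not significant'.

not significant

SE₁ = s₁/√n₁ = 2.0/√250 = 0.1265; SE₂ = 3.9/√226 = 0.2594.
Independent samples, unequal variances: SE_diff = √(SE₁² + SE₂²) = √(0.01600225 + 0.06728836) = 0.2886.
t* = 2.338, so margin of error = 2.338 × 0.2886 = 0.6747.
Difference in means = 18.8 − 18.5 = 0.3000.
0.3000 ± 0.6747 → (-0.3747, 0.9747).
The interval (-0.3747, 0.9747) contains 0, so the difference is not significant.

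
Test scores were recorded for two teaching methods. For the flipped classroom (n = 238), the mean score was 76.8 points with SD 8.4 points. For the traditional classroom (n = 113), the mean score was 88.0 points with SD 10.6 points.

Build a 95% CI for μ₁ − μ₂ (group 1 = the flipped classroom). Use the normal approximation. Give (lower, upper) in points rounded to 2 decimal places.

(-13.43, -8.97)

SE₁ = s₁/√n₁ = 8.4/√238 = 0.5445; SE₂ = 10.6/√113 = 0.9972.
Independent samples, unequal variances: SE_diff = √(SE₁² + SE₂²) = √(0.29648025 + 0.99440784) = 1.1362.
z* = 1.960, so margin of error = 1.960 × 1.1362 = 2.2270.
Difference in means = 76.8 − 88.0 = -11.2000.
-11.2000 ± 2.2270 → (-13.43, -8.97).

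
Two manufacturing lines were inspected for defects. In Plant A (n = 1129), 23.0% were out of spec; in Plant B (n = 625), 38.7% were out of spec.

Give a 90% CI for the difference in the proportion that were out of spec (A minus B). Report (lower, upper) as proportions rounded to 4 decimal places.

(-0.1951, -0.1189)

Each SE is √(p̂(1−p̂)/n): √(0.2300·0.7700/1129) = 0.01252 and √(0.3870·0.6130/625) = 0.01948.
SE(p̂₁ − p̂₂) = √(SE₁² + SE₂²) = √(0.0001567504 + 0.0003794704) = 0.02316, since the two samples are independent.
At 90% confidence z* = 1.645; margin = 1.645 × 0.02316 = 0.03810.
The difference is 0.2300 − 0.3870 = -0.1570, so the interval is -0.1570 ± 0.03810 = (-0.1951, -0.1189).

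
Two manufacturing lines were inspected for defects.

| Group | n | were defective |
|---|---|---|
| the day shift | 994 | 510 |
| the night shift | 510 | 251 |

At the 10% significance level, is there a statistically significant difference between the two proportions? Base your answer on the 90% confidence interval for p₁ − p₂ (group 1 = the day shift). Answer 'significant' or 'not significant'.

not significant

First, p̂₁ = 510/994 = 0.5131; p̂₂ = 251/510 = 0.4922.
The two standard errors are √(0.5131×0.4869/994) = 0.01585 and √(0.4922×0.5078/510) = 0.02214.
Because the samples are independent, SE_diff = √(0.01585² + 0.02214²) = 0.02723.
Using z* = 1.645 for 90%, ME = 1.645 × 0.02723 = 0.04479.
p̂₁ − p̂₂ = 0.0209; interval 0.0209 ± 0.04479 gives (-0.02389, 0.06569).
The interval (-0.02389, 0.06569) contains 0, so the difference is not significant.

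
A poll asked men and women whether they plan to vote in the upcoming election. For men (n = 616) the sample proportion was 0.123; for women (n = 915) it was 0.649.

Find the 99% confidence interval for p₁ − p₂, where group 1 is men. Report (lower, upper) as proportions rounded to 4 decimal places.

SE₁ = √(p̂₁(1−p̂₁)/n₁) = √(0.1230·0.8770/616) = 0.01323; SE₂ = √(0.6490·0.3510/915) = 0.01578.
Independent samples: SE of the difference = √(SE₁² + SE₂²) = √(0.0001750329 + 0.0002490084) = 0.02059.
z* for 99% confidence is 2.576, so the margin of error is 2.576 × 0.02059 = 0.05304.
Point estimate p̂₁ − p̂₂ = 0.1230 − 0.6490 = -0.5260.
-0.5260 ± 0.05304 → (-0.5790, -0.4730).

(-0.5790, -0.4730)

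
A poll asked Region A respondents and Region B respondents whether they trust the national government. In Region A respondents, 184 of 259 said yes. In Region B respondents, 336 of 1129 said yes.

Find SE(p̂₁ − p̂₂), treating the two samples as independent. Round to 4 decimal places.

0.0313

Sample proportions: 184/259 = 0.7104, 336/1129 = 0.2976.
Each SE is √(p̂(1−p̂)/n): √(0.7104·0.2896/259) = 0.02818 and √(0.2976·0.7024/1129) = 0.01361.
SE(p̂₁ − p̂₂) = √(SE₁² + SE₂²) = √(0.0007941124 + 0.0001852321) = 0.03129, since the two samples are independent.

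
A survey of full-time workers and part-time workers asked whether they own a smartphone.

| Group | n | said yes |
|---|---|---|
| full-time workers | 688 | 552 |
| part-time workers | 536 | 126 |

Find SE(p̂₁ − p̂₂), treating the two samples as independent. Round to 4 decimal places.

0.0238

Sample proportions: 552/688 = 0.8023, 126/536 = 0.2351.
Each SE is √(p̂(1−p̂)/n): √(0.8023·0.1977/688) = 0.01518 and √(0.2351·0.7649/536) = 0.01832.
SE(p̂₁ − p̂₂) = √(SE₁² + SE₂²) = √(0.0002304324 + 0.0003356224) = 0.02379, since the two samples are independent.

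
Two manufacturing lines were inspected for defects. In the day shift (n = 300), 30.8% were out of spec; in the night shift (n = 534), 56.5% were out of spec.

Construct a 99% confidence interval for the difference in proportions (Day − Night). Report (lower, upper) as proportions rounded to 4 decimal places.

(-0.3451, -0.1689)

The two standard errors are √(0.3080×0.6920/300) = 0.02665 and √(0.5650×0.4350/534) = 0.02145.
Because the samples are independent, SE_diff = √(0.02665² + 0.02145²) = 0.03421.
Using z* = 2.576 for 99%, ME = 2.576 × 0.03421 = 0.08812.
p̂₁ − p̂₂ = -0.2570; interval -0.2570 ± 0.08812 gives (-0.3451, -0.1689).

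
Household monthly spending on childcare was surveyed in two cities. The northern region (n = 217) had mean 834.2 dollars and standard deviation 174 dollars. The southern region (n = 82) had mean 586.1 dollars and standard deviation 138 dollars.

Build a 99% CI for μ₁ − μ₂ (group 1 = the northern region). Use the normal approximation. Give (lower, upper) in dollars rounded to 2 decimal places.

Standard errors of each mean: 174/√217 = 11.8119 and 138/√82 = 15.2396.
SE(x̄₁ − x̄₂) = √(11.8119² + 15.2396²) = 19.2812 for independent samples with unequal variances.
With z* = 2.576, the margin is 2.576 × 19.2812 = 49.6684.
x̄₁ − x̄₂ = 834.2 − 586.1 = 248.1000; the interval is 248.1000 ± 49.6684 = (198.43, 297.77).

(198.43, 297.77)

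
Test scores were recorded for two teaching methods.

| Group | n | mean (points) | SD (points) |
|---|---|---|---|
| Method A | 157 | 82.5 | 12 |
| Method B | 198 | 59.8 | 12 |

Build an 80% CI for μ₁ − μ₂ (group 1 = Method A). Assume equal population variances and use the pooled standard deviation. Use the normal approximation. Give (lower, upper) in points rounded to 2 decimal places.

Pooled variance s_p² = [156·12² + 197·12²] / (157+198−2) = 144.0000, so s_p = 12.0000.
SE_diff = s_p·√(1/n₁ + 1/n₂) = 12.0000·√(1/157 + 1/198) = 1.2824.
z* = 1.282; margin = 1.282 × 1.2824 = 1.6440.
Difference = 82.5 − 59.8 = 22.7000.
22.7000 ± 1.6440 → (21.06, 24.34).

(21.06, 24.34)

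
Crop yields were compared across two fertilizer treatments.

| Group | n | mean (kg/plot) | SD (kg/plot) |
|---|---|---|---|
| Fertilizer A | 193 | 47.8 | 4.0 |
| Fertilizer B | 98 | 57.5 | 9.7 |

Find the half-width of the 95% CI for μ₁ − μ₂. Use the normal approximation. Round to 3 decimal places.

Standard errors of each mean: 4.0/√193 = 0.2879 and 9.7/√98 = 0.9798.
SE(x̄₁ − x̄₂) = √(0.2879² + 0.9798²) = 1.0212 for independent samples with unequal variances.
With z* = 1.960, the margin is 1.960 × 1.0212 = 2.0016.

2.002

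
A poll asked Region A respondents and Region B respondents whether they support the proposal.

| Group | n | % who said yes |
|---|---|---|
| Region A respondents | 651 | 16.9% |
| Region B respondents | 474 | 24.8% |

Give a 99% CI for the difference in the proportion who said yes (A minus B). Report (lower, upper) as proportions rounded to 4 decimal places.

(-0.1426, -0.0154)

SE₁ = √(p̂₁(1−p̂₁)/n₁) = √(0.1690·0.8310/651) = 0.01469; SE₂ = √(0.2480·0.7520/474) = 0.01984.
Independent samples: SE of the difference = √(SE₁² + SE₂²) = √(0.0002157961 + 0.0003936256) = 0.02469.
z* for 99% confidence is 2.576, so the margin of error is 2.576 × 0.02469 = 0.06360.
Point estimate p̂₁ − p̂₂ = 0.1690 − 0.2480 = -0.0790.
-0.0790 ± 0.06360 → (-0.1426, -0.0154).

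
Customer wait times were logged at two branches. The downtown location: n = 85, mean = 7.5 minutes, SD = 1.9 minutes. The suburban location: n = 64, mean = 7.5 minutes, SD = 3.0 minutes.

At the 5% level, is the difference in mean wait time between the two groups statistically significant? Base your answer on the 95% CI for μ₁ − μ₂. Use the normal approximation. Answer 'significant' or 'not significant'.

Per-group SEs: s₁/√n₁ = 1.9/√85 = 0.2061, s₂/√n₂ = 3.0/√64 = 0.3750.
Unpooled SE of the difference: √(0.04247721 + 0.140625) = 0.4279.
Margin of error = z* · SE = 1.960 × 0.4279 = 0.8387.
x̄₁ − x̄₂ = 7.5 − 7.5 = 0.0000.
CI: 0.0000 ± 0.8387 = (-0.8387, 0.8387).
The interval (-0.8387, 0.8387) contains 0, so the difference is not significant.

not significant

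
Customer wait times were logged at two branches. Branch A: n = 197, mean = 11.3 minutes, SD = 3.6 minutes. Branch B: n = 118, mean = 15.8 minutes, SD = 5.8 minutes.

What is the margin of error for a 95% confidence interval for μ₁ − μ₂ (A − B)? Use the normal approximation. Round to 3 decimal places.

Standard errors of each mean: 3.6/√197 = 0.2565 and 5.8/√118 = 0.5339.
SE(x̄₁ − x̄₂) = √(0.2565² + 0.5339²) = 0.5923 for independent samples with unequal variances.
With z* = 1.960, the margin is 1.960 × 0.5923 = 1.1609.

1.161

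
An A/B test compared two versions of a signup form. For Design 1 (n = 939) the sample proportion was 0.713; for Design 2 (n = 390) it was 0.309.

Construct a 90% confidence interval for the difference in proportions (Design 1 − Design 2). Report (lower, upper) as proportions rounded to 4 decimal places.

The two standard errors are √(0.7130×0.2870/939) = 0.01476 and √(0.3090×0.6910/390) = 0.02340.
Because the samples are independent, SE_diff = √(0.01476² + 0.02340²) = 0.02767.
Using z* = 1.645 for 90%, ME = 1.645 × 0.02767 = 0.04552.
p̂₁ − p̂₂ = 0.4040; interval 0.4040 ± 0.04552 gives (0.3585, 0.4495).

(0.3585, 0.4495)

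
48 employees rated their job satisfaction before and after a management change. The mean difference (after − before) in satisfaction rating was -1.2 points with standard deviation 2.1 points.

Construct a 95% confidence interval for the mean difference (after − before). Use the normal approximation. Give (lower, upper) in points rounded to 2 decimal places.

Paired design: SE = s_d/√n = 2.1/√48 = 0.3031.
z* = 1.960; margin of error = 1.960 × 0.3031 = 0.5941.
-1.2 ± 0.5941 → (-1.79, -0.61).

(-1.79, -0.61)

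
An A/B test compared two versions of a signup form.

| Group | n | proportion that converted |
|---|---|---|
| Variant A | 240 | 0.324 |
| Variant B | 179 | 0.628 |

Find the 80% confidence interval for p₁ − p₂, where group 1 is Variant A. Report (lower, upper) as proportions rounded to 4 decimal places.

Each SE is √(p̂(1−p̂)/n): √(0.3240·0.6760/240) = 0.03021 and √(0.6280·0.3720/179) = 0.03613.
SE(p̂₁ − p̂₂) = √(SE₁² + SE₂²) = √(0.0009126441 + 0.0013053769) = 0.04710, since the two samples are independent.
At 80% confidence z* = 1.282; margin = 1.282 × 0.04710 = 0.06038.
The difference is 0.3240 − 0.6280 = -0.3040, so the interval is -0.3040 ± 0.06038 = (-0.3644, -0.2436).

(-0.3644, -0.2436)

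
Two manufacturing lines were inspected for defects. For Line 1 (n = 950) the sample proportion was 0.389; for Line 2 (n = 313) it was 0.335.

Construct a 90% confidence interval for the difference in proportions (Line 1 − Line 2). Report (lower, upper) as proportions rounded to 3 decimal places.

(0.003, 0.105)

Each SE is √(p̂(1−p̂)/n): √(0.3890·0.6110/950) = 0.01582 and √(0.3350·0.6650/313) = 0.02668.
SE(p̂₁ − p̂₂) = √(SE₁² + SE₂²) = √(0.0002502724 + 0.0007118224) = 0.03102, since the two samples are independent.
At 90% confidence z* = 1.645; margin = 1.645 × 0.03102 = 0.05103.
The difference is 0.3890 − 0.3350 = 0.0540, so the interval is 0.0540 ± 0.05103 = (0.003, 0.105).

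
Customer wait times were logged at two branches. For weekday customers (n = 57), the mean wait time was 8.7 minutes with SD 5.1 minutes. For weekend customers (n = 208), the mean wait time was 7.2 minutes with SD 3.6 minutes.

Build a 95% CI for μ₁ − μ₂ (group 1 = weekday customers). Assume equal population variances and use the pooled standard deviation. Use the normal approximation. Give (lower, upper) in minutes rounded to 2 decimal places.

(0.34, 2.66)

s_p = √[((n₁−1)s₁² + (n₂−1)s₂²)/(n₁+n₂−2)] = √[(56·5.1² + 207·3.6²)/263] = 3.9672.
SE = 3.9672·√(1/57 + 1/208) = 0.5931.
With z* = 1.960, margin = 1.960 × 0.5931 = 1.1625.
x̄₁ − x̄₂ = 8.7 − 7.2 = 1.5000; interval 1.5000 ± 1.1625 = (0.34, 2.66).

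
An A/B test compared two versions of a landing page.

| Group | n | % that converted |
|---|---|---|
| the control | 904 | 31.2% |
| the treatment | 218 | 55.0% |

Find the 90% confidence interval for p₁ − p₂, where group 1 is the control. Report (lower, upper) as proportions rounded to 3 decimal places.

(-0.299, -0.177)

Each SE is √(p̂(1−p̂)/n): √(0.3120·0.6880/904) = 0.01541 and √(0.5500·0.4500/218) = 0.03369.
SE(p̂₁ − p̂₂) = √(SE₁² + SE₂²) = √(0.0002374681 + 0.0011350161) = 0.03705, since the two samples are independent.
At 90% confidence z* = 1.645; margin = 1.645 × 0.03705 = 0.06095.
The difference is 0.3120 − 0.5500 = -0.2380, so the interval is -0.2380 ± 0.06095 = (-0.299, -0.177).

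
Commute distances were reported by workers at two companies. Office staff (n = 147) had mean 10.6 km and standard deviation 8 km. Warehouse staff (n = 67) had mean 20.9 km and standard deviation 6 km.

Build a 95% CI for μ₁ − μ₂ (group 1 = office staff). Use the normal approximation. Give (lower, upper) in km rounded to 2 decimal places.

Per-group SEs: s₁/√n₁ = 8/√147 = 0.6598, s₂/√n₂ = 6/√67 = 0.7330.
Unpooled SE of the difference: √(0.43533604 + 0.537289) = 0.9862.
Margin of error = z* · SE = 1.960 × 0.9862 = 1.9330.
x̄₁ − x̄₂ = 10.6 − 20.9 = -10.3000.
CI: -10.3000 ± 1.9330 = (-12.23, -8.37).

(-12.23, -8.37)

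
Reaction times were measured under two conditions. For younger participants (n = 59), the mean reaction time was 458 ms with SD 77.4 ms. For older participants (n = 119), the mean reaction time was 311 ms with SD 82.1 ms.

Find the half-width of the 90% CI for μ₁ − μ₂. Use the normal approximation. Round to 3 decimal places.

SE₁ = s₁/√n₁ = 77.4/√59 = 10.0766; SE₂ = 82.1/√119 = 7.5261.
Independent samples, unequal variances: SE_diff = √(SE₁² + SE₂²) = √(101.53786756 + 56.64218121) = 12.5770.
z* = 1.645, so margin of error = 1.645 × 12.5770 = 20.6892.

20.689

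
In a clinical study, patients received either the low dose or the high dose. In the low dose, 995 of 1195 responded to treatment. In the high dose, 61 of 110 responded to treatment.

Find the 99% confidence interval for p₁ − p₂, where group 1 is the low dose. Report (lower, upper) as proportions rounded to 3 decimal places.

(0.153, 0.403)

p̂₁ = 995/1195 = 0.8326 and p̂₂ = 61/110 = 0.5545.
SE₁ = √(p̂₁(1−p̂₁)/n₁) = √(0.8326·0.1674/1195) = 0.01080; SE₂ = √(0.5545·0.4455/110) = 0.04739.
Independent samples: SE of the difference = √(SE₁² + SE₂²) = √(0.00011664 + 0.0022458121) = 0.04861.
z* for 99% confidence is 2.576, so the margin of error is 2.576 × 0.04861 = 0.12522.
Point estimate p̂₁ − p̂₂ = 0.8326 − 0.5545 = 0.2781.
0.2781 ± 0.12522 → (0.153, 0.403).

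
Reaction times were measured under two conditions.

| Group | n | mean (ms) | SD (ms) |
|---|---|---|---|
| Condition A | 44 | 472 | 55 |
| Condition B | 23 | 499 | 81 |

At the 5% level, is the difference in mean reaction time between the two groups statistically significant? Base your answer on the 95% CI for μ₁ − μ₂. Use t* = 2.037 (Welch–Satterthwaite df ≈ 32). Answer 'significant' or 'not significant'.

not significant

SE₁ = s₁/√n₁ = 55/√44 = 8.2916; SE₂ = 81/√23 = 16.8897.
Independent samples, unequal variances: SE_diff = √(SE₁² + SE₂²) = √(68.75063056 + 285.26196609) = 18.8152.
t* = 2.037, so margin of error = 2.037 × 18.8152 = 38.3266.
Difference in means = 472 − 499 = -27.0000.
-27.0000 ± 38.3266 → (-65.3266, 11.3266).
The interval (-65.3266, 11.3266) contains 0, so the difference is not significant.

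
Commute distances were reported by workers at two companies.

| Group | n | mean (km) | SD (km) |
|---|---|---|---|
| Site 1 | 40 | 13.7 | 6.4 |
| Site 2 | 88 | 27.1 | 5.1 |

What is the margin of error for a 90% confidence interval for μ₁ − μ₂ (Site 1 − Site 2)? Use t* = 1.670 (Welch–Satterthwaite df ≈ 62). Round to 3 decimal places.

Standard errors of each mean: 6.4/√40 = 1.0119 and 5.1/√88 = 0.5437.
SE(x̄₁ − x̄₂) = √(1.0119² + 0.5437²) = 1.1487 for independent samples with unequal variances.
With t* = 1.670, the margin is 1.670 × 1.1487 = 1.9183.

1.918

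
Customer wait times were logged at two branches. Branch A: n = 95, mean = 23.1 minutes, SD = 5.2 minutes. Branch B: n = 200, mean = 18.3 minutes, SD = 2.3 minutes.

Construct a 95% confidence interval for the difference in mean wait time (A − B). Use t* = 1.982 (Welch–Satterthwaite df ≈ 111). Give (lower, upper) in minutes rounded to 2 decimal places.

SE₁ = s₁/√n₁ = 5.2/√95 = 0.5335; SE₂ = 2.3/√200 = 0.1626.
Independent samples, unequal variances: SE_diff = √(SE₁² + SE₂²) = √(0.28462225 + 0.02643876) = 0.5577.
t* = 1.982, so margin of error = 1.982 × 0.5577 = 1.1054.
Difference in means = 23.1 − 18.3 = 4.8000.
4.8000 ± 1.1054 → (3.69, 5.91).

(3.69, 5.91)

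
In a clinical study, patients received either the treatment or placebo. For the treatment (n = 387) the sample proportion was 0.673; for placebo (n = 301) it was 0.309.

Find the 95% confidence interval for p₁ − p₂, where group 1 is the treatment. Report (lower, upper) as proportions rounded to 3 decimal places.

Each SE is √(p̂(1−p̂)/n): √(0.6730·0.3270/387) = 0.02385 and √(0.3090·0.6910/301) = 0.02663.
SE(p̂₁ − p̂₂) = √(SE₁² + SE₂²) = √(0.0005688225 + 0.0007091569) = 0.03575, since the two samples are independent.
At 95% confidence z* = 1.960; margin = 1.960 × 0.03575 = 0.07007.
The difference is 0.6730 − 0.3090 = 0.3640, so the interval is 0.3640 ± 0.07007 = (0.294, 0.434).

(0.294, 0.434)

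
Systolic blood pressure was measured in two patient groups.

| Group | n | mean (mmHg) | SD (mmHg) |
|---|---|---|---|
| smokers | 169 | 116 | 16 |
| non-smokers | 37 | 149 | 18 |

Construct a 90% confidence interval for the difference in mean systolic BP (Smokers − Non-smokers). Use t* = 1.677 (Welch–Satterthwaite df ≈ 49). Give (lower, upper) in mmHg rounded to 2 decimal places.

(-38.37, -27.63)

Per-group SEs: s₁/√n₁ = 16/√169 = 1.2308, s₂/√n₂ = 18/√37 = 2.9592.
Unpooled SE of the difference: √(1.51486864 + 8.75686464) = 3.2050.
Margin of error = t* · SE = 1.677 × 3.2050 = 5.3748.
x̄₁ − x̄₂ = 116 − 149 = -33.0000.
CI: -33.0000 ± 5.3748 = (-38.37, -27.63).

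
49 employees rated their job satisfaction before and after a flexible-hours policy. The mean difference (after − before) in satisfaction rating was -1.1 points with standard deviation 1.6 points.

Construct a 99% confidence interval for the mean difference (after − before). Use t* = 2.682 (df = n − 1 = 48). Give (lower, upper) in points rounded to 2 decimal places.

(-1.71, -0.49)

Paired design: SE = s_d/√n = 1.6/√49 = 0.2286.
t* = 2.682; margin of error = 2.682 × 0.2286 = 0.6131.
-1.1 ± 0.6131 → (-1.71, -0.49).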